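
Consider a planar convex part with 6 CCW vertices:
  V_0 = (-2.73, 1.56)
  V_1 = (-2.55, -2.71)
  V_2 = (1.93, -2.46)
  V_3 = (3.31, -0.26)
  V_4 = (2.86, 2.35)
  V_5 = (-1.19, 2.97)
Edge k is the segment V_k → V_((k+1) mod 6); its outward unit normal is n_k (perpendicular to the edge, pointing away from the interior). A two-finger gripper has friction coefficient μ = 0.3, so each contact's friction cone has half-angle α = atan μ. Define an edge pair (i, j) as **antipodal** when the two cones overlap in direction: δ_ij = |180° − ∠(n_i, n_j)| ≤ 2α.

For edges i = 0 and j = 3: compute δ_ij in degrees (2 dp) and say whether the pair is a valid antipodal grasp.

α = atan 0.3 = 16.70°;  2α = 33.40°
edge 0: e_0 = (+0.18, -4.27);  n_0 = (-0.9991, -0.0421)
edge 3: e_3 = (-0.45, +2.61);  n_3 = (+0.9855, +0.1699)
∠(n_0, n_3) = 172.63°
δ = |180° − 172.63°| = 7.37°
7.37° ≤ 2α = 33.40°  →  valid

δ = 7.37°, valid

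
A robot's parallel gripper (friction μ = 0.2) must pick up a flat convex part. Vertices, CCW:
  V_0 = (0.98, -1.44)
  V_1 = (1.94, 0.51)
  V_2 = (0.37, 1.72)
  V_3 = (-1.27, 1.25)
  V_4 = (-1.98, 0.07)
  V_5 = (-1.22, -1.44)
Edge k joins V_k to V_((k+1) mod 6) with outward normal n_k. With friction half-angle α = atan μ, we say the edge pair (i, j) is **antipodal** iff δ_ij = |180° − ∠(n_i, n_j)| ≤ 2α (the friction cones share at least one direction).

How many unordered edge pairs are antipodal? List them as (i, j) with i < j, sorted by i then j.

α = atan 0.2 = 11.31°;  2α = 22.62°
n_0 = (+0.8972, -0.4417)
n_1 = (+0.6104, +0.7921)
n_2 = (-0.2755, +0.9613)
n_3 = (-0.8569, +0.5156)
n_4 = (-0.8932, -0.4496)
n_5 = (+0.0000, -1.0000)
  (0,1): δ = 101.41°  ·
  (0,2): δ = 47.80°  ·
  (0,3): δ = 4.82°  ✓
  (0,4): δ = 52.93°  ·
  (0,5): δ = 116.21°  ·
  (1,2): δ = 126.39°  ·
  (1,3): δ = 83.41°  ·
  (1,4): δ = 25.66°  ·
  (1,5): δ = 37.62°  ·
  (2,3): δ = 137.03°  ·
  (2,4): δ = 79.27°  ·
  (2,5): δ = 15.99°  ✓
  (3,4): δ = 122.25°  ·
  (3,5): δ = 58.96°  ·
  (4,5): δ = 116.72°  ·
antipodal pairs: 2

count = 2; pairs: (0,3), (2,5)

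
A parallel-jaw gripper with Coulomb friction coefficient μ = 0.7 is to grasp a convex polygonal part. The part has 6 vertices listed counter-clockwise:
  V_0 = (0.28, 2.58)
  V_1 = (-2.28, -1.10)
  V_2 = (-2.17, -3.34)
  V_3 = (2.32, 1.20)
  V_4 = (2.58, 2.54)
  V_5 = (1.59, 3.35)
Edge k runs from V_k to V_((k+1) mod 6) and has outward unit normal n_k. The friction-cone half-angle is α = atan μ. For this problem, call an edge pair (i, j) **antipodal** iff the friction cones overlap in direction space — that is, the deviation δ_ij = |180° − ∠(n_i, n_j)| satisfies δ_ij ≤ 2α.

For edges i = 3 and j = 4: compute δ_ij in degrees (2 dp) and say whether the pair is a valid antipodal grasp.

δ = 118.31°, invalid

α = atan 0.7 = 34.99°;  2α = 69.98°
edge 3: e_3 = (+0.26, +1.34);  n_3 = (+0.9817, -0.1905)
edge 4: e_4 = (-0.99, +0.81);  n_4 = (+0.6332, +0.7740)
∠(n_3, n_4) = 61.69°
δ = |180° − 61.69°| = 118.31°
118.31° > 2α = 69.98°  →  invalid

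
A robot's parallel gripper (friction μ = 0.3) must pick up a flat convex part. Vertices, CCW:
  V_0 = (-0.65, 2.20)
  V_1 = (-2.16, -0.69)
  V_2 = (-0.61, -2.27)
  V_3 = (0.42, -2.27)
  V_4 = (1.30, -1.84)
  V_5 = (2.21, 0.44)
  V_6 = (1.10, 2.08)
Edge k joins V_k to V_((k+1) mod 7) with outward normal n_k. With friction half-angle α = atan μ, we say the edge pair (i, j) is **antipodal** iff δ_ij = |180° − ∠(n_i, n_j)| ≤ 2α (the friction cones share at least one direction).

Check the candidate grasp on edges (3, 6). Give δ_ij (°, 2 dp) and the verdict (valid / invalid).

α = atan 0.3 = 16.70°;  2α = 33.40°
edge 3: e_3 = (+0.88, +0.43);  n_3 = (+0.4390, -0.8985)
edge 6: e_6 = (-1.75, +0.12);  n_6 = (+0.0684, +0.9977)
∠(n_3, n_6) = 150.04°
δ = |180° − 150.04°| = 29.96°
29.96° ≤ 2α = 33.40°  →  valid

δ = 29.96°, valid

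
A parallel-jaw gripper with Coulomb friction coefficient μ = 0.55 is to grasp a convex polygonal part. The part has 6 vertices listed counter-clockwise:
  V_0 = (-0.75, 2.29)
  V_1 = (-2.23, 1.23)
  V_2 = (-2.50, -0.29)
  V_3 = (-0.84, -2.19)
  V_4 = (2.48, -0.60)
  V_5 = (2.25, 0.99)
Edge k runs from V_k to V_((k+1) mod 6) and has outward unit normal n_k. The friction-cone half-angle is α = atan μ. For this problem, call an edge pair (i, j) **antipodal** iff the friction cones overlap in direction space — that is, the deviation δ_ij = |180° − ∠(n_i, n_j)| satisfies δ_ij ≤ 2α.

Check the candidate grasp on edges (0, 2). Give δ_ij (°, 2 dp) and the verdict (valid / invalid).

δ = 84.47°, invalid

α = atan 0.55 = 28.81°;  2α = 57.62°
edge 0: e_0 = (-1.48, -1.06);  n_0 = (-0.5823, +0.8130)
edge 2: e_2 = (+1.66, -1.90);  n_2 = (-0.7531, -0.6579)
∠(n_0, n_2) = 95.53°
δ = |180° − 95.53°| = 84.47°
84.47° > 2α = 57.62°  →  invalid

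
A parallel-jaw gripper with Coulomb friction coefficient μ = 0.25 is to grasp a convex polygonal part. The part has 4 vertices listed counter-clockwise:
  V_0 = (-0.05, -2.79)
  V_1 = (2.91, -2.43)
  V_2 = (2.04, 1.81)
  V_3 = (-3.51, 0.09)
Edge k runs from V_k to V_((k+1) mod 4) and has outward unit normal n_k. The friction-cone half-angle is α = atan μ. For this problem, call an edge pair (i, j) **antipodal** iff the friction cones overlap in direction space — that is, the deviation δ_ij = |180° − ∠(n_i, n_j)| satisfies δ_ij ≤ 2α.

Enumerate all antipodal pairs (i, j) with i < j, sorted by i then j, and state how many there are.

count = 1; pairs: (0,2)

α = atan 0.25 = 14.04°;  2α = 28.07°
n_0 = (+0.1207, -0.9927)
n_1 = (+0.9796, +0.2010)
n_2 = (-0.2960, +0.9552)
n_3 = (-0.6397, -0.7686)
  (0,1): δ = 85.34°  ·
  (0,2): δ = 10.28°  ✓
  (0,3): δ = 133.29°  ·
  (1,2): δ = 84.38°  ·
  (1,3): δ = 38.63°  ·
  (2,3): δ = 56.99°  ·
antipodal pairs: 1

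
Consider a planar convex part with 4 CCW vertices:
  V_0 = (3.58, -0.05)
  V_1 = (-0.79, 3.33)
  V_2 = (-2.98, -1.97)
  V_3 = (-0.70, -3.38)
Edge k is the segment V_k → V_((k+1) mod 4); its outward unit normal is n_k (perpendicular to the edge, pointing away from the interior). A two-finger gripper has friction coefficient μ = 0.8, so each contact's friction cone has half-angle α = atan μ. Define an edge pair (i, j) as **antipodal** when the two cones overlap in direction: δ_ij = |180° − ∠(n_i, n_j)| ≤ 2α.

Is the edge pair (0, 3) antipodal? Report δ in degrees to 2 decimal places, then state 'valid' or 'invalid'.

α = atan 0.8 = 38.66°;  2α = 77.32°
edge 0: e_0 = (-4.37, +3.38);  n_0 = (+0.6118, +0.7910)
edge 3: e_3 = (+4.28, +3.33);  n_3 = (+0.6141, -0.7893)
∠(n_0, n_3) = 104.40°
δ = |180° − 104.40°| = 75.60°
75.60° ≤ 2α = 77.32°  →  valid

δ = 75.60°, valid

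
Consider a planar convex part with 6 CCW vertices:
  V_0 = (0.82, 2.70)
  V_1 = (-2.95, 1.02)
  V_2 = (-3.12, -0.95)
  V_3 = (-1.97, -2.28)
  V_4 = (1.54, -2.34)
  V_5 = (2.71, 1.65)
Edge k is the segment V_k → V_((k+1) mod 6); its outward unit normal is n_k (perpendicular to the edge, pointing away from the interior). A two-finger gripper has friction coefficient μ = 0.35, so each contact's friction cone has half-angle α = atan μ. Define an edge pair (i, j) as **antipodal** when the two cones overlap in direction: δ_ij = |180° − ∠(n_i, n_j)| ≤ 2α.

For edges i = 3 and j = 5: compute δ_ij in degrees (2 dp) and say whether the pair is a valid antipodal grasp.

α = atan 0.35 = 19.29°;  2α = 38.58°
edge 3: e_3 = (+3.51, -0.06);  n_3 = (-0.0171, -0.9999)
edge 5: e_5 = (-1.89, +1.05);  n_5 = (+0.4856, +0.8742)
∠(n_3, n_5) = 151.92°
δ = |180° − 151.92°| = 28.08°
28.08° ≤ 2α = 38.58°  →  valid

δ = 28.08°, valid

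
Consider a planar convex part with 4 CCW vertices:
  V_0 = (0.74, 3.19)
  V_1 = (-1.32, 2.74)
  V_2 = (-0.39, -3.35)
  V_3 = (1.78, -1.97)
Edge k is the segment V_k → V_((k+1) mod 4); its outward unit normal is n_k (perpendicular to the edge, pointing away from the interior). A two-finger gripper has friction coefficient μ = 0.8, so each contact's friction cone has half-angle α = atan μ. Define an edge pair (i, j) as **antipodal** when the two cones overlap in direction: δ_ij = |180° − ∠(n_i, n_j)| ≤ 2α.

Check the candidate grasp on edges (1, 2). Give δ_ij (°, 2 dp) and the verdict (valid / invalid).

δ = 66.23°, valid

α = atan 0.8 = 38.66°;  2α = 77.32°
edge 1: e_1 = (+0.93, -6.09);  n_1 = (-0.9885, -0.1510)
edge 2: e_2 = (+2.17, +1.38);  n_2 = (+0.5366, -0.8438)
∠(n_1, n_2) = 113.77°
δ = |180° − 113.77°| = 66.23°
66.23° ≤ 2α = 77.32°  →  valid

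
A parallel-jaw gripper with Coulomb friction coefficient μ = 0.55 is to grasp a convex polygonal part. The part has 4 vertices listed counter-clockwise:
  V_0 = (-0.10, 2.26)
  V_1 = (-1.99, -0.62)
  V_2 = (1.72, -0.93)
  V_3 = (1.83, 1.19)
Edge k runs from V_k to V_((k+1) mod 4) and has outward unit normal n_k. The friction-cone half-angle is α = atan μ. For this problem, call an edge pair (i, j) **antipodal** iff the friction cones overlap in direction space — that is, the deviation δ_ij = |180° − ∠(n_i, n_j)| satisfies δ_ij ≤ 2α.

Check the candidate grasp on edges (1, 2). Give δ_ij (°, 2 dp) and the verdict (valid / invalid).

δ = 88.19°, invalid

α = atan 0.55 = 28.81°;  2α = 57.62°
edge 1: e_1 = (+3.71, -0.31);  n_1 = (-0.0833, -0.9965)
edge 2: e_2 = (+0.11, +2.12);  n_2 = (+0.9987, -0.0518)
∠(n_1, n_2) = 91.81°
δ = |180° − 91.81°| = 88.19°
88.19° > 2α = 57.62°  →  invalid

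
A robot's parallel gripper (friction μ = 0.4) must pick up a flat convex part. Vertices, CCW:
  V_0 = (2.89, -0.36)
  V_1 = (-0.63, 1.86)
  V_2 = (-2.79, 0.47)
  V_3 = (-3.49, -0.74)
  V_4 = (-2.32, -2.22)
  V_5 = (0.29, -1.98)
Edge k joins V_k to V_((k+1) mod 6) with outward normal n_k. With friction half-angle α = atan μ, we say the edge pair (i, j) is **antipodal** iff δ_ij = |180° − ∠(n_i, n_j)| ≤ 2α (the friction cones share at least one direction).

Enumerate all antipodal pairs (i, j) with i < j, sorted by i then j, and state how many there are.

α = atan 0.4 = 21.80°;  2α = 43.60°
n_0 = (+0.5335, +0.8458)
n_1 = (-0.5412, +0.8409)
n_2 = (-0.8656, +0.5008)
n_3 = (-0.7845, -0.6202)
n_4 = (+0.0916, -0.9958)
n_5 = (+0.5288, -0.8487)
  (0,1): δ = 115.00°  ·
  (0,2): δ = 87.81°  ·
  (0,3): δ = 19.43°  ✓
  (0,4): δ = 37.49°  ✓
  (0,5): δ = 64.16°  ·
  (1,2): δ = 152.81°  ·
  (1,3): δ = 84.43°  ·
  (1,4): δ = 27.51°  ✓
  (1,5): δ = 0.84°  ✓
  (2,3): δ = 111.62°  ·
  (2,4): δ = 54.70°  ·
  (2,5): δ = 28.02°  ✓
  (3,4): δ = 123.07°  ·
  (3,5): δ = 96.40°  ·
  (4,5): δ = 153.33°  ·
antipodal pairs: 5

count = 5; pairs: (0,3), (0,4), (1,4), (1,5), (2,5)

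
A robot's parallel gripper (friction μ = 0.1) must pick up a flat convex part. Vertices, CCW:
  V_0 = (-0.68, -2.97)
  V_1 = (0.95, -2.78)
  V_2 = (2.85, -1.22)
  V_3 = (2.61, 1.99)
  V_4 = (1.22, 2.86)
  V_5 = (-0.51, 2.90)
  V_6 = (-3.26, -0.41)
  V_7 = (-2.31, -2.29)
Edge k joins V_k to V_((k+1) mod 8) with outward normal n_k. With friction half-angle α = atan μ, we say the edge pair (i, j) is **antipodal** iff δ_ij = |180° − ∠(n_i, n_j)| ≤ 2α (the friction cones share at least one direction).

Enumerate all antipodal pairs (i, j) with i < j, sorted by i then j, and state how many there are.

count = 3; pairs: (0,4), (1,5), (3,7)

α = atan 0.1 = 5.71°;  2α = 11.42°
n_0 = (+0.1158, -0.9933)
n_1 = (+0.6346, -0.7729)
n_2 = (+0.9972, +0.0746)
n_3 = (+0.5305, +0.8477)
n_4 = (+0.0231, +0.9997)
n_5 = (-0.7692, +0.6390)
n_6 = (-0.8925, -0.4510)
n_7 = (-0.3850, -0.9229)
  (0,1): δ = 147.26°  ·
  (0,2): δ = 92.37°  ·
  (0,3): δ = 38.69°  ·
  (0,4): δ = 7.97°  ✓
  (0,5): δ = 43.63°  ·
  (0,6): δ = 110.16°  ·
  (0,7): δ = 150.71°  ·
  (1,2): δ = 125.11°  ·
  (1,3): δ = 71.43°  ·
  (1,4): δ = 40.71°  ·
  (1,5): δ = 10.89°  ✓
  (1,6): δ = 77.42°  ·
  (1,7): δ = 117.97°  ·
  (2,3): δ = 126.32°  ·
  (2,4): δ = 95.60°  ·
  (2,5): δ = 44.00°  ·
  (2,6): δ = 22.53°  ·
  (2,7): δ = 63.08°  ·
  (3,4): δ = 149.28°  ·
  (3,5): δ = 97.68°  ·
  (3,6): δ = 31.15°  ·
  (3,7): δ = 9.40°  ✓
  (4,5): δ = 128.40°  ·
  (4,6): δ = 61.87°  ·
  (4,7): δ = 21.32°  ·
  (5,6): δ = 113.47°  ·
  (5,7): δ = 72.92°  ·
  (6,7): δ = 139.45°  ·
antipodal pairs: 3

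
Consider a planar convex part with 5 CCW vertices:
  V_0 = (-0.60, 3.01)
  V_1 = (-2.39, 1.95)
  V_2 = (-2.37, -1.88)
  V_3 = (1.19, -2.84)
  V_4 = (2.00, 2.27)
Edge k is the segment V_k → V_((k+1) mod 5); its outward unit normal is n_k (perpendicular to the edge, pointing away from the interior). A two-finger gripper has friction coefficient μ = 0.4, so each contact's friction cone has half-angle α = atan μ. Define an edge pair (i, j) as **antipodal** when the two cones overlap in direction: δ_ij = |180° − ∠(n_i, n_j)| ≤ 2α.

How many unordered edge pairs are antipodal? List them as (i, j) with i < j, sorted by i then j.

α = atan 0.4 = 21.80°;  2α = 43.60°
n_0 = (-0.5095, +0.8604)
n_1 = (-1.0000, -0.0052)
n_2 = (-0.2604, -0.9655)
n_3 = (+0.9877, -0.1566)
n_4 = (+0.2737, +0.9618)
  (0,1): δ = 120.33°  ·
  (0,2): δ = 45.72°  ·
  (0,3): δ = 50.36°  ·
  (0,4): δ = 133.48°  ·
  (1,2): δ = 105.39°  ·
  (1,3): δ = 9.31°  ✓
  (1,4): δ = 73.81°  ·
  (2,3): δ = 83.92°  ·
  (2,4): δ = 0.80°  ✓
  (3,4): δ = 96.88°  ·
antipodal pairs: 2

count = 2; pairs: (1,3), (2,4)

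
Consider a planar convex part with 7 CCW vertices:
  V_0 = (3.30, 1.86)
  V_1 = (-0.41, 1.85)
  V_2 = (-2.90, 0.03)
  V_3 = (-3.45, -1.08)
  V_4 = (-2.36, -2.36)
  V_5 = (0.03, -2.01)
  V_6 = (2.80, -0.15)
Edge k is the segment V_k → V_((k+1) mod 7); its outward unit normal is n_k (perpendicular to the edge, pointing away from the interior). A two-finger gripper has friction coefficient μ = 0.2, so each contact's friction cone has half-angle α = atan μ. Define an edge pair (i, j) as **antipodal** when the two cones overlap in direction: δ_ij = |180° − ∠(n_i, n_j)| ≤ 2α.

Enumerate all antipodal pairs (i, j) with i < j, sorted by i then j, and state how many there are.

α = atan 0.2 = 11.31°;  2α = 22.62°
n_0 = (-0.0027, +1.0000)
n_1 = (-0.5901, +0.8073)
n_2 = (-0.8960, +0.4440)
n_3 = (-0.7614, -0.6483)
n_4 = (+0.1449, -0.9894)
n_5 = (+0.5575, -0.8302)
n_6 = (+0.9704, -0.2414)
  (0,1): δ = 143.99°  ·
  (0,2): δ = 116.51°  ·
  (0,3): δ = 49.74°  ·
  (0,4): δ = 8.18°  ✓
  (0,5): δ = 33.73°  ·
  (0,6): δ = 75.88°  ·
  (1,2): δ = 152.52°  ·
  (1,3): δ = 85.75°  ·
  (1,4): δ = 27.83°  ·
  (1,5): δ = 2.28°  ✓
  (1,6): δ = 39.87°  ·
  (2,3): δ = 113.23°  ·
  (2,4): δ = 55.31°  ·
  (2,5): δ = 29.76°  ·
  (2,6): δ = 12.39°  ✓
  (3,4): δ = 122.09°  ·
  (3,5): δ = 96.54°  ·
  (3,6): δ = 54.39°  ·
  (4,5): δ = 154.45°  ·
  (4,6): δ = 112.30°  ·
  (5,6): δ = 137.85°  ·
antipodal pairs: 3

count = 3; pairs: (0,4), (1,5), (2,6)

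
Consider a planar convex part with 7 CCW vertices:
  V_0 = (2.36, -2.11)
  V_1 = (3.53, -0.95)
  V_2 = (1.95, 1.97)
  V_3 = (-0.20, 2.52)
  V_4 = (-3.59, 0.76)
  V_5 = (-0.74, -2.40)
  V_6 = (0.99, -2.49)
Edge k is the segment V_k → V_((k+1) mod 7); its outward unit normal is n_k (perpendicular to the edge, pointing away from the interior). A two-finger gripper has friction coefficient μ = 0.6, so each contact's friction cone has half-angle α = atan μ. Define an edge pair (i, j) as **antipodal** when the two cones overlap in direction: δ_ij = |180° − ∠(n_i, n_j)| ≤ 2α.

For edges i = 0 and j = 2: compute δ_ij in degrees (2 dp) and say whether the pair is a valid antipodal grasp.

δ = 59.10°, valid

α = atan 0.6 = 30.96°;  2α = 61.93°
edge 0: e_0 = (+1.17, +1.16);  n_0 = (+0.7041, -0.7101)
edge 2: e_2 = (-2.15, +0.55);  n_2 = (+0.2478, +0.9688)
∠(n_0, n_2) = 120.90°
δ = |180° − 120.90°| = 59.10°
59.10° ≤ 2α = 61.93°  →  valid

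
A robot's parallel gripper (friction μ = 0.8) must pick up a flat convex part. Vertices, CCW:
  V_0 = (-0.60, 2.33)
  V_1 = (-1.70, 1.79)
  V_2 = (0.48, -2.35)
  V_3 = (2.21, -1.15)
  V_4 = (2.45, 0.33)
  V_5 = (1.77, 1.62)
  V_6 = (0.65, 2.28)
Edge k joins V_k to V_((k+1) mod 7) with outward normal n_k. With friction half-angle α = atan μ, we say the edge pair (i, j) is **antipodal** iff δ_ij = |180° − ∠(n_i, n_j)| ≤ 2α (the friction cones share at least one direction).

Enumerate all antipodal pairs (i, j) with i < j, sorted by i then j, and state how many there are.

count = 8; pairs: (0,2), (0,3), (1,3), (1,4), (1,5), (1,6), (2,5), (2,6)

α = atan 0.8 = 38.66°;  2α = 77.32°
n_0 = (-0.4407, +0.8977)
n_1 = (-0.8848, -0.4659)
n_2 = (+0.5700, -0.8217)
n_3 = (+0.9871, -0.1601)
n_4 = (+0.8846, +0.4663)
n_5 = (+0.5077, +0.8615)
n_6 = (+0.0400, +0.9992)
  (0,1): δ = 88.38°  ·
  (0,2): δ = 8.60°  ✓
  (0,3): δ = 54.64°  ✓
  (0,4): δ = 91.65°  ·
  (0,5): δ = 123.34°  ·
  (0,6): δ = 151.56°  ·
  (1,2): δ = 83.02°  ·
  (1,3): δ = 36.98°  ✓
  (1,4): δ = 0.03°  ✓
  (1,5): δ = 31.72°  ✓
  (1,6): δ = 59.94°  ✓
  (2,3): δ = 133.96°  ·
  (2,4): δ = 96.95°  ·
  (2,5): δ = 65.26°  ✓
  (2,6): δ = 37.04°  ✓
  (3,4): δ = 142.99°  ·
  (3,5): δ = 111.30°  ·
  (3,6): δ = 83.08°  ·
  (4,5): δ = 148.31°  ·
  (4,6): δ = 120.09°  ·
  (5,6): δ = 151.78°  ·
antipodal pairs: 8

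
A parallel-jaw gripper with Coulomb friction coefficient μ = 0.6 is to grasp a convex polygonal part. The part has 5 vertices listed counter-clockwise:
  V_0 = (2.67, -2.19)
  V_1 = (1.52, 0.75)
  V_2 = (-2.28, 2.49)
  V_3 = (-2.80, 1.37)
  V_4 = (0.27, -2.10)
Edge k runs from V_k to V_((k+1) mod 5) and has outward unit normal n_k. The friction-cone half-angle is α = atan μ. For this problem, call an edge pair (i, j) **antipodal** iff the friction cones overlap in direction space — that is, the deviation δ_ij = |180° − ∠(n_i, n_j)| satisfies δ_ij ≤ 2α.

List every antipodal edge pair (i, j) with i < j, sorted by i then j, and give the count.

α = atan 0.6 = 30.96°;  2α = 61.93°
n_0 = (+0.9313, +0.3643)
n_1 = (+0.4163, +0.9092)
n_2 = (-0.9070, +0.4211)
n_3 = (-0.7490, -0.6626)
n_4 = (-0.0375, -0.9993)
  (0,1): δ = 135.97°  ·
  (0,2): δ = 46.27°  ✓
  (0,3): δ = 20.14°  ✓
  (0,4): δ = 66.49°  ·
  (1,2): δ = 90.30°  ·
  (1,3): δ = 23.90°  ✓
  (1,4): δ = 22.46°  ✓
  (2,3): δ = 113.60°  ·
  (2,4): δ = 67.24°  ·
  (3,4): δ = 133.65°  ·
antipodal pairs: 4

count = 4; pairs: (0,2), (0,3), (1,3), (1,4)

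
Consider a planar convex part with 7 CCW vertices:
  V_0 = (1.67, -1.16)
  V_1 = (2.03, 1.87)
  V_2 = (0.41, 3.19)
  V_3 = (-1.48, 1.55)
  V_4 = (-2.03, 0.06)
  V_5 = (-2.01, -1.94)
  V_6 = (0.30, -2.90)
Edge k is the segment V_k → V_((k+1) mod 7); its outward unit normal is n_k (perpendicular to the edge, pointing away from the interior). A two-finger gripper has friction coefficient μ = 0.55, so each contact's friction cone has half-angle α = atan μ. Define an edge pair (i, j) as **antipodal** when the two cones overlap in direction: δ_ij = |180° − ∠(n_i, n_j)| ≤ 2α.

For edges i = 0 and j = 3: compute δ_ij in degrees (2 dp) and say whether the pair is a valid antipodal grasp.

δ = 13.48°, valid

α = atan 0.55 = 28.81°;  2α = 57.62°
edge 0: e_0 = (+0.36, +3.03);  n_0 = (+0.9930, -0.1180)
edge 3: e_3 = (-0.55, -1.49);  n_3 = (-0.9381, +0.3463)
∠(n_0, n_3) = 166.52°
δ = |180° − 166.52°| = 13.48°
13.48° ≤ 2α = 57.62°  →  valid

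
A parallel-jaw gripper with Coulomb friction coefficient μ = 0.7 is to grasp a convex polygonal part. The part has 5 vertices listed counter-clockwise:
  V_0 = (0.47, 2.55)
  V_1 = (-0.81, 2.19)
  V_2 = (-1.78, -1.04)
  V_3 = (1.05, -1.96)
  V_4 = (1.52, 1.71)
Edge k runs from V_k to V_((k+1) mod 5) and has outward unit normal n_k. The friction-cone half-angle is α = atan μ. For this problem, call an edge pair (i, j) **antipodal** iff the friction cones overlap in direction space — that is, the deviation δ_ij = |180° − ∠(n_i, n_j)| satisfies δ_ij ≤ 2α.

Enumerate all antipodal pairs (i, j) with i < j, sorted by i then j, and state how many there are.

count = 5; pairs: (0,2), (0,3), (1,3), (1,4), (2,4)

α = atan 0.7 = 34.99°;  2α = 69.98°
n_0 = (-0.2707, +0.9627)
n_1 = (-0.9577, +0.2876)
n_2 = (-0.3092, -0.9510)
n_3 = (+0.9919, -0.1270)
n_4 = (+0.6247, +0.7809)
  (0,1): δ = 122.42°  ·
  (0,2): δ = 33.72°  ✓
  (0,3): δ = 66.99°  ✓
  (0,4): δ = 125.63°  ·
  (1,2): δ = 91.29°  ·
  (1,3): δ = 9.42°  ✓
  (1,4): δ = 68.06°  ✓
  (2,3): δ = 79.29°  ·
  (2,4): δ = 20.65°  ✓
  (3,4): δ = 121.36°  ·
antipodal pairs: 5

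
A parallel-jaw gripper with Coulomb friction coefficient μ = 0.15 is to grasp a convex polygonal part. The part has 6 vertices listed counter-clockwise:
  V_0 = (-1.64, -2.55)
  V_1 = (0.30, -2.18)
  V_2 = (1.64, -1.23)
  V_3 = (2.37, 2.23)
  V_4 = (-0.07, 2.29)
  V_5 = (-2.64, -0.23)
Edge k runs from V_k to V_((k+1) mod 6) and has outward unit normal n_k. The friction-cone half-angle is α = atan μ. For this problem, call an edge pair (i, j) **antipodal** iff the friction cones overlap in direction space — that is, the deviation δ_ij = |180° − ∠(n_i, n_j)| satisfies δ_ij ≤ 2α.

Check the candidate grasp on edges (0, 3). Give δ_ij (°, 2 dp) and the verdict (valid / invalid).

δ = 12.21°, valid

α = atan 0.15 = 8.53°;  2α = 17.06°
edge 0: e_0 = (+1.94, +0.37);  n_0 = (+0.1873, -0.9823)
edge 3: e_3 = (-2.44, +0.06);  n_3 = (+0.0246, +0.9997)
∠(n_0, n_3) = 167.79°
δ = |180° − 167.79°| = 12.21°
12.21° ≤ 2α = 17.06°  →  valid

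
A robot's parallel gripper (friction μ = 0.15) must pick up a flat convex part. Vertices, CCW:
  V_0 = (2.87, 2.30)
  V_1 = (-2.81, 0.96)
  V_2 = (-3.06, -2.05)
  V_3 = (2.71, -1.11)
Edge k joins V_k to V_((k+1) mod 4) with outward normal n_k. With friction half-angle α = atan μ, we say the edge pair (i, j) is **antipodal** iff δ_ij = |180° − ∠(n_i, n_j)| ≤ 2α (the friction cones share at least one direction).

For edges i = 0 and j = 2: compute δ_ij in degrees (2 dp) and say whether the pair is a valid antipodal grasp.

δ = 4.02°, valid

α = atan 0.15 = 8.53°;  2α = 17.06°
edge 0: e_0 = (-5.68, -1.34);  n_0 = (-0.2296, +0.9733)
edge 2: e_2 = (+5.77, +0.94);  n_2 = (+0.1608, -0.9870)
∠(n_0, n_2) = 175.98°
δ = |180° − 175.98°| = 4.02°
4.02° ≤ 2α = 17.06°  →  valid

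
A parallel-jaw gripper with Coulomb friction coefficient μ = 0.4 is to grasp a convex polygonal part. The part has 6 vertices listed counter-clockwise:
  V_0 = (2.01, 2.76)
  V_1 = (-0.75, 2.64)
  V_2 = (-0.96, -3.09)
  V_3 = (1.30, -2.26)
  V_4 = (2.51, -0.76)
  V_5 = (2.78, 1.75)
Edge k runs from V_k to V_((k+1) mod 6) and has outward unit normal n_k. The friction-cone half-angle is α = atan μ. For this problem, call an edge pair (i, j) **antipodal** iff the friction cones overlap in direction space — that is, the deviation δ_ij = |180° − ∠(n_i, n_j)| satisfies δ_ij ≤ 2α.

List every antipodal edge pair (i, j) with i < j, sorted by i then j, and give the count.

count = 4; pairs: (0,2), (1,3), (1,4), (1,5)

α = atan 0.4 = 21.80°;  2α = 43.60°
n_0 = (-0.0434, +0.9991)
n_1 = (-0.9993, +0.0366)
n_2 = (+0.3447, -0.9387)
n_3 = (+0.7783, -0.6279)
n_4 = (+0.9943, -0.1070)
n_5 = (+0.7953, +0.6063)
  (0,1): δ = 94.59°  ·
  (0,2): δ = 17.68°  ✓
  (0,3): δ = 48.62°  ·
  (0,4): δ = 81.37°  ·
  (0,5): δ = 124.83°  ·
  (1,2): δ = 67.73°  ·
  (1,3): δ = 36.79°  ✓
  (1,4): δ = 4.04°  ✓
  (1,5): δ = 39.42°  ✓
  (2,3): δ = 149.06°  ·
  (2,4): δ = 116.31°  ·
  (2,5): δ = 72.85°  ·
  (3,4): δ = 147.25°  ·
  (3,5): δ = 103.79°  ·
  (4,5): δ = 136.54°  ·
antipodal pairs: 4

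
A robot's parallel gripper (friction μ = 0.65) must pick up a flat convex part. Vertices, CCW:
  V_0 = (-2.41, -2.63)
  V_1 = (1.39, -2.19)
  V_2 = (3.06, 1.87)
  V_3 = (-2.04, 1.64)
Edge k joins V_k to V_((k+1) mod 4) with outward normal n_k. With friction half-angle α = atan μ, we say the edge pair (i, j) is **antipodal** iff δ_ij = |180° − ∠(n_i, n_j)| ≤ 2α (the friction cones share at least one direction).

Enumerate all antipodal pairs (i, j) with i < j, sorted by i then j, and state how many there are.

count = 3; pairs: (0,2), (1,2), (1,3)

α = atan 0.65 = 33.02°;  2α = 66.05°
n_0 = (+0.1150, -0.9934)
n_1 = (+0.9248, -0.3804)
n_2 = (-0.0451, +0.9990)
n_3 = (-0.9963, +0.0863)
  (0,1): δ = 118.96°  ·
  (0,2): δ = 4.02°  ✓
  (0,3): δ = 78.44°  ·
  (1,2): δ = 65.06°  ✓
  (1,3): δ = 17.41°  ✓
  (2,3): δ = 97.53°  ·
antipodal pairs: 3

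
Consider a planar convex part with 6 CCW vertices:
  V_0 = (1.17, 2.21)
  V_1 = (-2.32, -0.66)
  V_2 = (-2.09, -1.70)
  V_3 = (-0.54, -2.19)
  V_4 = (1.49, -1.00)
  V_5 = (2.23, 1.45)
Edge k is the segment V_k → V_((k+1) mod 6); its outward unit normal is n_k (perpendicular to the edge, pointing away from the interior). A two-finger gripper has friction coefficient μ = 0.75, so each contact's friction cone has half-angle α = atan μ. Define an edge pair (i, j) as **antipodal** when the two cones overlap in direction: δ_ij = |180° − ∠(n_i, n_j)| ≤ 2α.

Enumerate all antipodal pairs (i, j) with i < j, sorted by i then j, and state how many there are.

count = 8; pairs: (0,2), (0,3), (0,4), (1,3), (1,4), (1,5), (2,5), (3,5)

α = atan 0.75 = 36.87°;  2α = 73.74°
n_0 = (-0.6352, +0.7724)
n_1 = (-0.9764, -0.2159)
n_2 = (-0.3014, -0.9535)
n_3 = (+0.5057, -0.8627)
n_4 = (+0.9573, -0.2891)
n_5 = (+0.5827, +0.8127)
  (0,1): δ = 116.96°  ·
  (0,2): δ = 56.98°  ✓
  (0,3): δ = 9.05°  ✓
  (0,4): δ = 33.76°  ✓
  (0,5): δ = 104.93°  ·
  (1,2): δ = 120.01°  ·
  (1,3): δ = 72.09°  ✓
  (1,4): δ = 29.28°  ✓
  (1,5): δ = 41.89°  ✓
  (2,3): δ = 132.08°  ·
  (2,4): δ = 89.26°  ·
  (2,5): δ = 18.10°  ✓
  (3,4): δ = 137.19°  ·
  (3,5): δ = 66.02°  ✓
  (4,5): δ = 108.83°  ·
antipodal pairs: 8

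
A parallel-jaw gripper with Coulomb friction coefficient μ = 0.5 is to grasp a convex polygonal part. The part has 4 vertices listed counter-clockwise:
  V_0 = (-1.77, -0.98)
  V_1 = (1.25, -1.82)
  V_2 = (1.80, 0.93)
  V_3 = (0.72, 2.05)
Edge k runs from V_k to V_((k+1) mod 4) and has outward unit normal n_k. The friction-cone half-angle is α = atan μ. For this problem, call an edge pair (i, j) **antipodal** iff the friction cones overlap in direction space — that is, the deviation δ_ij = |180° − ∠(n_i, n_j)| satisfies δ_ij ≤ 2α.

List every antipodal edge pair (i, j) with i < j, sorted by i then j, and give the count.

α = atan 0.5 = 26.57°;  2α = 53.13°
n_0 = (-0.2680, -0.9634)
n_1 = (+0.9806, -0.1961)
n_2 = (+0.7198, +0.6941)
n_3 = (-0.7726, +0.6349)
  (0,1): δ = 85.77°  ·
  (0,2): δ = 30.50°  ✓
  (0,3): δ = 66.13°  ·
  (1,2): δ = 124.73°  ·
  (1,3): δ = 28.10°  ✓
  (2,3): δ = 83.37°  ·
antipodal pairs: 2

count = 2; pairs: (0,2), (1,3)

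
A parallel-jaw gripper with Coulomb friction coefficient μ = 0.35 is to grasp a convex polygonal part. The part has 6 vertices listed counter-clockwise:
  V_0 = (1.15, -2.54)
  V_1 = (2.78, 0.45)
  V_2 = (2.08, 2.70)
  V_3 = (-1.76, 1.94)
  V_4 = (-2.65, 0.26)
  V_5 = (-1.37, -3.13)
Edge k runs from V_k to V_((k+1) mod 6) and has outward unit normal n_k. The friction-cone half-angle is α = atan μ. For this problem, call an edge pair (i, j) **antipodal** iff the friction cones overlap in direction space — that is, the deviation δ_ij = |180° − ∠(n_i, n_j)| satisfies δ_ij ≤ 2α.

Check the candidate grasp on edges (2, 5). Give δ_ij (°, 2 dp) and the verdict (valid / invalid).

α = atan 0.35 = 19.29°;  2α = 38.58°
edge 2: e_2 = (-3.84, -0.76);  n_2 = (-0.1942, +0.9810)
edge 5: e_5 = (+2.52, +0.59);  n_5 = (+0.2280, -0.9737)
∠(n_2, n_5) = 178.02°
δ = |180° − 178.02°| = 1.98°
1.98° ≤ 2α = 38.58°  →  valid

δ = 1.98°, valid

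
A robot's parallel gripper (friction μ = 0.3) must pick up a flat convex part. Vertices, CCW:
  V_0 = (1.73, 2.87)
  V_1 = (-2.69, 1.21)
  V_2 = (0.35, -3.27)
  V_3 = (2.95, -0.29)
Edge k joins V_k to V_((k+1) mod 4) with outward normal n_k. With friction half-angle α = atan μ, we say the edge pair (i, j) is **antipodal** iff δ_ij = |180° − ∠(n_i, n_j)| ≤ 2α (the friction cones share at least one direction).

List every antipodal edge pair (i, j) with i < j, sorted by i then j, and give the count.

α = atan 0.3 = 16.70°;  2α = 33.40°
n_0 = (-0.3516, +0.9362)
n_1 = (-0.8275, -0.5615)
n_2 = (+0.7535, -0.6574)
n_3 = (+0.9329, +0.3602)
  (0,1): δ = 76.42°  ·
  (0,2): δ = 28.31°  ✓
  (0,3): δ = 90.53°  ·
  (1,2): δ = 75.26°  ·
  (1,3): δ = 13.05°  ✓
  (2,3): δ = 117.79°  ·
antipodal pairs: 2

count = 2; pairs: (0,2), (1,3)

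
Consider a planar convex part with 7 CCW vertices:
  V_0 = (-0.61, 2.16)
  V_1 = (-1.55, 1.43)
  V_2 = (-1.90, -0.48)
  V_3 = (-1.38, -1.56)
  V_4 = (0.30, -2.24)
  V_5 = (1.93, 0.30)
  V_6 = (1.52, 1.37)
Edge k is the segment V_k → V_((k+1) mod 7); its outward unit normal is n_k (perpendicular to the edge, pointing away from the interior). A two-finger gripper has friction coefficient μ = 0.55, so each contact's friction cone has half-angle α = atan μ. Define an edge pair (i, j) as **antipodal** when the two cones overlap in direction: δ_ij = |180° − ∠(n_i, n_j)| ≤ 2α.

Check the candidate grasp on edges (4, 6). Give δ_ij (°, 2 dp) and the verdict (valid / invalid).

δ = 77.66°, invalid

α = atan 0.55 = 28.81°;  2α = 57.62°
edge 4: e_4 = (+1.63, +2.54);  n_4 = (+0.8416, -0.5401)
edge 6: e_6 = (-2.13, +0.79);  n_6 = (+0.3477, +0.9376)
∠(n_4, n_6) = 102.34°
δ = |180° − 102.34°| = 77.66°
77.66° > 2α = 57.62°  →  invalid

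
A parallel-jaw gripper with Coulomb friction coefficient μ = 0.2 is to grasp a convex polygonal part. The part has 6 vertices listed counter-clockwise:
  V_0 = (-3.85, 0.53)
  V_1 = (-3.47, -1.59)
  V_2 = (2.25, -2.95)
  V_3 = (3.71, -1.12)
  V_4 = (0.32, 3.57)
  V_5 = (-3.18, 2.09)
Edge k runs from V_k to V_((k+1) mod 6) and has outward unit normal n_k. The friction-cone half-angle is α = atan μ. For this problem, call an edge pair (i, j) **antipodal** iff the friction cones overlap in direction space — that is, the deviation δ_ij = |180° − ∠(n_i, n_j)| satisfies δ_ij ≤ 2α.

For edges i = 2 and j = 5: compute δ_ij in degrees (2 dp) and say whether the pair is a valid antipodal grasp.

α = atan 0.2 = 11.31°;  2α = 22.62°
edge 2: e_2 = (+1.46, +1.83);  n_2 = (+0.7817, -0.6237)
edge 5: e_5 = (-0.67, -1.56);  n_5 = (-0.9188, +0.3946)
∠(n_2, n_5) = 164.66°
δ = |180° − 164.66°| = 15.34°
15.34° ≤ 2α = 22.62°  →  valid

δ = 15.34°, valid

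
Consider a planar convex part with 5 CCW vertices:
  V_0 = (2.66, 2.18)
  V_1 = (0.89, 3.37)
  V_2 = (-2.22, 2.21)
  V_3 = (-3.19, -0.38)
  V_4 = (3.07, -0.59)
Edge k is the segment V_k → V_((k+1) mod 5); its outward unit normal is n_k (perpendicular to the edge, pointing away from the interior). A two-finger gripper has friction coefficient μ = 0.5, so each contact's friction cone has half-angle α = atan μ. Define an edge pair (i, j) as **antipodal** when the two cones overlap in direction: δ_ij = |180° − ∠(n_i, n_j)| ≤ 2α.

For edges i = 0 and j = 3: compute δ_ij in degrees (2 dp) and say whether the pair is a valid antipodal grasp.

α = atan 0.5 = 26.57°;  2α = 53.13°
edge 0: e_0 = (-1.77, +1.19);  n_0 = (+0.5579, +0.8299)
edge 3: e_3 = (+6.26, -0.21);  n_3 = (-0.0335, -0.9994)
∠(n_0, n_3) = 148.01°
δ = |180° − 148.01°| = 31.99°
31.99° ≤ 2α = 53.13°  →  valid

δ = 31.99°, valid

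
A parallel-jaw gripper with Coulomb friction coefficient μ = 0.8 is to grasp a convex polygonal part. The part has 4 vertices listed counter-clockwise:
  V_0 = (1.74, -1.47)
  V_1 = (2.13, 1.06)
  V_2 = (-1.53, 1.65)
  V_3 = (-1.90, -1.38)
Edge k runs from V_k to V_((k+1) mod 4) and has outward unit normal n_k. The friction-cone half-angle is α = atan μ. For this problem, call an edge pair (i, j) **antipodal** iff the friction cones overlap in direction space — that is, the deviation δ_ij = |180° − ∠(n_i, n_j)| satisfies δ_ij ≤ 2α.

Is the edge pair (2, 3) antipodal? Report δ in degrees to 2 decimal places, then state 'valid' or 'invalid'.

α = atan 0.8 = 38.66°;  2α = 77.32°
edge 2: e_2 = (-0.37, -3.03);  n_2 = (-0.9926, +0.1212)
edge 3: e_3 = (+3.64, -0.09);  n_3 = (-0.0247, -0.9997)
∠(n_2, n_3) = 95.55°
δ = |180° − 95.55°| = 84.45°
84.45° > 2α = 77.32°  →  invalid

δ = 84.45°, invalid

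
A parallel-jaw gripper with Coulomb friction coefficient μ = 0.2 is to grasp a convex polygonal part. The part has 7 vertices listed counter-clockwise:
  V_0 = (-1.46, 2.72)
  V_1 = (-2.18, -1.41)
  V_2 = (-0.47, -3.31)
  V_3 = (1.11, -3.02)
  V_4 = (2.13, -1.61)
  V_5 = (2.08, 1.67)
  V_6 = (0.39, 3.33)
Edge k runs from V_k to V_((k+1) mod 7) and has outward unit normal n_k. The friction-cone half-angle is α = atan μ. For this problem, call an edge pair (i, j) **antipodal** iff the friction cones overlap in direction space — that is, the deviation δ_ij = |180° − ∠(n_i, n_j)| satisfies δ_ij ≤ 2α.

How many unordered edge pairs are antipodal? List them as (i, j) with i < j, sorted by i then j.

count = 3; pairs: (0,4), (1,5), (2,6)

α = atan 0.2 = 11.31°;  2α = 22.62°
n_0 = (-0.9851, +0.1717)
n_1 = (-0.7433, -0.6690)
n_2 = (+0.1805, -0.9836)
n_3 = (+0.8102, -0.5861)
n_4 = (+0.9999, +0.0152)
n_5 = (+0.7007, +0.7134)
n_6 = (-0.3131, +0.9497)
  (0,1): δ = 128.12°  ·
  (0,2): δ = 69.71°  ·
  (0,3): δ = 25.99°  ·
  (0,4): δ = 10.76°  ✓
  (0,5): δ = 55.40°  ·
  (0,6): δ = 118.14°  ·
  (1,2): δ = 121.59°  ·
  (1,3): δ = 77.87°  ·
  (1,4): δ = 41.11°  ·
  (1,5): δ = 3.53°  ✓
  (1,6): δ = 66.26°  ·
  (2,3): δ = 136.28°  ·
  (2,4): δ = 99.53°  ·
  (2,5): δ = 54.89°  ·
  (2,6): δ = 7.85°  ✓
  (3,4): δ = 143.24°  ·
  (3,5): δ = 98.60°  ·
  (3,6): δ = 35.87°  ·
  (4,5): δ = 135.36°  ·
  (4,6): δ = 72.62°  ·
  (5,6): δ = 117.26°  ·
antipodal pairs: 3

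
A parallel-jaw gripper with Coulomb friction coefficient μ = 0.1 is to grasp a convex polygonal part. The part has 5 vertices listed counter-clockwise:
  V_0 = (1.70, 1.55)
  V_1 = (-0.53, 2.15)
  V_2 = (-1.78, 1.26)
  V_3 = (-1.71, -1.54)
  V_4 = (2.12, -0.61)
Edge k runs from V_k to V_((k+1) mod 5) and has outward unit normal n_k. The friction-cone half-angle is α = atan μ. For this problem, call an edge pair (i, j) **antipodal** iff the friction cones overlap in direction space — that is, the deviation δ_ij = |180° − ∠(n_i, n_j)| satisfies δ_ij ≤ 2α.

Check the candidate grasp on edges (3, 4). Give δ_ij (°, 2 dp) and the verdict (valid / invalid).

α = atan 0.1 = 5.71°;  2α = 11.42°
edge 3: e_3 = (+3.83, +0.93);  n_3 = (+0.2360, -0.9718)
edge 4: e_4 = (-0.42, +2.16);  n_4 = (+0.9816, +0.1909)
∠(n_3, n_4) = 87.36°
δ = |180° − 87.36°| = 92.64°
92.64° > 2α = 11.42°  →  invalid

δ = 92.64°, invalid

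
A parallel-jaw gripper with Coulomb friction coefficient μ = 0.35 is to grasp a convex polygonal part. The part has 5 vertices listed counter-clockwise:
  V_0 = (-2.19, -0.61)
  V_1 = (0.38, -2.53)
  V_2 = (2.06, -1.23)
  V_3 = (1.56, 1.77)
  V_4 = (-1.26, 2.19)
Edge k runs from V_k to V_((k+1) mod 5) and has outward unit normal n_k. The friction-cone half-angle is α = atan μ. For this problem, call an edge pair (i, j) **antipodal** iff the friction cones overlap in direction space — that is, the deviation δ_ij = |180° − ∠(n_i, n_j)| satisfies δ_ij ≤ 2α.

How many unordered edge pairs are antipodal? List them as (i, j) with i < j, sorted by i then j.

count = 3; pairs: (0,3), (1,4), (2,4)

α = atan 0.35 = 19.29°;  2α = 38.58°
n_0 = (-0.5985, -0.8011)
n_1 = (+0.6120, -0.7909)
n_2 = (+0.9864, +0.1644)
n_3 = (+0.1473, +0.9891)
n_4 = (-0.9490, +0.3152)
  (0,1): δ = 105.50°  ·
  (0,2): δ = 43.77°  ·
  (0,3): δ = 28.29°  ✓
  (0,4): δ = 108.39°  ·
  (1,2): δ = 118.27°  ·
  (1,3): δ = 46.20°  ·
  (1,4): δ = 33.89°  ✓
  (2,3): δ = 107.93°  ·
  (2,4): δ = 27.84°  ✓
  (3,4): δ = 99.90°  ·
antipodal pairs: 3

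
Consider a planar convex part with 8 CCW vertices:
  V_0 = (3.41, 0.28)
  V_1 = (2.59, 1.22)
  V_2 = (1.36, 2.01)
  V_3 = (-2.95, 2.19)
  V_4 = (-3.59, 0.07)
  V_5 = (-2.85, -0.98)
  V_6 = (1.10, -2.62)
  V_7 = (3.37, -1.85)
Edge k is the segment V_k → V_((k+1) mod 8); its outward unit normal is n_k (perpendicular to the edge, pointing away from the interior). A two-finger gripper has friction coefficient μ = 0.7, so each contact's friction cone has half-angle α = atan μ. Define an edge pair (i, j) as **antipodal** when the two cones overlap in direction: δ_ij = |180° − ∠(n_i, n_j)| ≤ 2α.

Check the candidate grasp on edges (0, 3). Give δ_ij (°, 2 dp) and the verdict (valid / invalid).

δ = 57.90°, valid

α = atan 0.7 = 34.99°;  2α = 69.98°
edge 0: e_0 = (-0.82, +0.94);  n_0 = (+0.7536, +0.6574)
edge 3: e_3 = (-0.64, -2.12);  n_3 = (-0.9573, +0.2890)
∠(n_0, n_3) = 122.10°
δ = |180° − 122.10°| = 57.90°
57.90° ≤ 2α = 69.98°  →  valid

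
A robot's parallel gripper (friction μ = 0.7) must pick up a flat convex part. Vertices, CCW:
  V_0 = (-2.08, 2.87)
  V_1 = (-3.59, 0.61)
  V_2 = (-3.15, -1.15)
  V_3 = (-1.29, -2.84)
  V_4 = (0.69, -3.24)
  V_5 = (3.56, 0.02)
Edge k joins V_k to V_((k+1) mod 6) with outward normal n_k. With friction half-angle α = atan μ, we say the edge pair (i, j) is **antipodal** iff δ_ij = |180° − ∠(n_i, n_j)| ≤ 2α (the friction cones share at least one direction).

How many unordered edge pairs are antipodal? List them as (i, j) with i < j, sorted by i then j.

α = atan 0.7 = 34.99°;  2α = 69.98°
n_0 = (-0.8315, +0.5555)
n_1 = (-0.9701, -0.2425)
n_2 = (-0.6725, -0.7401)
n_3 = (-0.1980, -0.9802)
n_4 = (+0.7506, -0.6608)
n_5 = (+0.4510, +0.8925)
  (0,1): δ = 132.22°  ·
  (0,2): δ = 98.51°  ·
  (0,3): δ = 67.67°  ✓
  (0,4): δ = 7.61°  ✓
  (0,5): δ = 96.94°  ·
  (1,2): δ = 146.29°  ·
  (1,3): δ = 115.46°  ·
  (1,4): δ = 55.40°  ✓
  (1,5): δ = 49.16°  ✓
  (2,3): δ = 149.16°  ·
  (2,4): δ = 89.10°  ·
  (2,5): δ = 15.45°  ✓
  (3,4): δ = 119.94°  ·
  (3,5): δ = 15.39°  ✓
  (4,5): δ = 75.45°  ·
antipodal pairs: 6

count = 6; pairs: (0,3), (0,4), (1,4), (1,5), (2,5), (3,5)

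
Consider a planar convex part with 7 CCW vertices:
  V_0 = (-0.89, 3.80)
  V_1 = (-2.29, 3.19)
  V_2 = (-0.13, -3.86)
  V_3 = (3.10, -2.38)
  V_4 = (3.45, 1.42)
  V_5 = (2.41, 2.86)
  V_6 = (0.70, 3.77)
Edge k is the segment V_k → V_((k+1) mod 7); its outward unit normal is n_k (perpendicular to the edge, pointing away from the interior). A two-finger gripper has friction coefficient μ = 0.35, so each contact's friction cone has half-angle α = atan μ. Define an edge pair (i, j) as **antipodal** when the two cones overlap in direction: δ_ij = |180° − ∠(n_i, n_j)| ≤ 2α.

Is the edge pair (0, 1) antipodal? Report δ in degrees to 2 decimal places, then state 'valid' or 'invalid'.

δ = 96.51°, invalid

α = atan 0.35 = 19.29°;  2α = 38.58°
edge 0: e_0 = (-1.40, -0.61);  n_0 = (-0.3994, +0.9168)
edge 1: e_1 = (+2.16, -7.05);  n_1 = (-0.9561, -0.2929)
∠(n_0, n_1) = 83.49°
δ = |180° − 83.49°| = 96.51°
96.51° > 2α = 38.58°  →  invalid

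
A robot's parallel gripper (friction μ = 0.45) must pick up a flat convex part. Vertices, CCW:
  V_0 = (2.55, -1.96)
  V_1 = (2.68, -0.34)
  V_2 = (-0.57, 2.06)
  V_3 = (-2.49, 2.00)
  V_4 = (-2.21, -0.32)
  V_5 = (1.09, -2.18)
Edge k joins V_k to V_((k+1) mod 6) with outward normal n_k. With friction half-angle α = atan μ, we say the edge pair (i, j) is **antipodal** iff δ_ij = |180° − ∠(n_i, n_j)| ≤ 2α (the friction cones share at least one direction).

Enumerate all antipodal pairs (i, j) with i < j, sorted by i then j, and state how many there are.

count = 6; pairs: (0,3), (1,3), (1,4), (1,5), (2,4), (2,5)

α = atan 0.45 = 24.23°;  2α = 48.46°
n_0 = (+0.9968, -0.0800)
n_1 = (+0.5940, +0.8044)
n_2 = (-0.0312, +0.9995)
n_3 = (-0.9928, -0.1198)
n_4 = (-0.4910, -0.8712)
n_5 = (+0.1490, -0.9888)
  (0,1): δ = 121.86°  ·
  (0,2): δ = 83.62°  ·
  (0,3): δ = 11.47°  ✓
  (0,4): δ = 65.18°  ·
  (0,5): δ = 103.16°  ·
  (1,2): δ = 141.77°  ·
  (1,3): δ = 46.67°  ✓
  (1,4): δ = 7.04°  ✓
  (1,5): δ = 45.01°  ✓
  (2,3): δ = 84.91°  ·
  (2,4): δ = 31.20°  ✓
  (2,5): δ = 6.78°  ✓
  (3,4): δ = 126.29°  ·
  (3,5): δ = 88.31°  ·
  (4,5): δ = 142.02°  ·
antipodal pairs: 6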